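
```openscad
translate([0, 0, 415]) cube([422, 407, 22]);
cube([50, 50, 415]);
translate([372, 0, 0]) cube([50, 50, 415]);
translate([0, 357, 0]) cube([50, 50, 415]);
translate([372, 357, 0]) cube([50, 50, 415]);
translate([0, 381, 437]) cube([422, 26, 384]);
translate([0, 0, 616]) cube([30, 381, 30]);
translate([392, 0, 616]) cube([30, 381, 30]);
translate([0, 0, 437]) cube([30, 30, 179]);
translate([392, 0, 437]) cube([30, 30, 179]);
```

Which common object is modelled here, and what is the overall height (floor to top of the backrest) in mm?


A chair. The overall height is 821 mm.

A slab on four corner posts with a tall panel at the back — a chair. The seat slab sits at z = 415 with thickness 22, and the 384 mm backrest starts at the seat top, so the overall height is 415 + 22 + 384 = 821 mm.


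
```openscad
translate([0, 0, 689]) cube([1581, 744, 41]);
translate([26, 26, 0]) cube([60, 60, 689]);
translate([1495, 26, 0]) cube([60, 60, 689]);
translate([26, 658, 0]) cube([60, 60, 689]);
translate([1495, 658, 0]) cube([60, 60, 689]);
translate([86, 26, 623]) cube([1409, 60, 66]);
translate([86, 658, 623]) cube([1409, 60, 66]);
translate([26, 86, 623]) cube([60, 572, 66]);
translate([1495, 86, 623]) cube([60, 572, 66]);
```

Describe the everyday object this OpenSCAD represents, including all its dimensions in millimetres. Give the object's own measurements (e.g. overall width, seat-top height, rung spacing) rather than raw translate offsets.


A table: top 1581 mm (x) × 744 mm (y), 41 mm thick, upper face at z = 730 mm, on four 60×60 mm square legs, each inset 26 mm from the nearest pair of top edges from z = 0 to the bottom of the top. Four apron rails, 60 mm thick and 66 mm tall, run between adjacent legs with their top edges flush with the underside of the top and their outer faces flush with the legs' outer faces.


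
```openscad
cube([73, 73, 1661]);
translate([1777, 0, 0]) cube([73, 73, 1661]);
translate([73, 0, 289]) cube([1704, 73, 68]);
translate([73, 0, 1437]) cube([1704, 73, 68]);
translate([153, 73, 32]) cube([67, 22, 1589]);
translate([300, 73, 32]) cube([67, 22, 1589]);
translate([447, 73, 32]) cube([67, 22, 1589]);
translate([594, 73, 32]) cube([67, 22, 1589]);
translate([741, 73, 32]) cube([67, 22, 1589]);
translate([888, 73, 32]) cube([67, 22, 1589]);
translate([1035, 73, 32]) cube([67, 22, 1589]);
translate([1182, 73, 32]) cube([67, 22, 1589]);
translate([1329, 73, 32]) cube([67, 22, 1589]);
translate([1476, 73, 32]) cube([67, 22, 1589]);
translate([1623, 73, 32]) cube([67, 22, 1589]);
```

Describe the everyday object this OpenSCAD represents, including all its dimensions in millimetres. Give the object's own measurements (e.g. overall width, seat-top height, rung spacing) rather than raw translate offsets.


A fence section. Two 73×73 mm posts, 1661 mm tall, stand on the floor with a clear span of 1704 mm between their inner faces. Two horizontal rails of 73×68 mm section span the gap between the posts with their undersides at z = 289 mm and z = 1437 mm, flush with the posts' −y face. 11 pickets, each 67 mm wide, 22 mm thick and 1589 mm tall, are fixed to the +y face of the rails with their bottoms at z = 32 mm, spaced across the span with a 80 mm gap after the −x post and between neighbouring pickets, with 87 mm left before the +x post.


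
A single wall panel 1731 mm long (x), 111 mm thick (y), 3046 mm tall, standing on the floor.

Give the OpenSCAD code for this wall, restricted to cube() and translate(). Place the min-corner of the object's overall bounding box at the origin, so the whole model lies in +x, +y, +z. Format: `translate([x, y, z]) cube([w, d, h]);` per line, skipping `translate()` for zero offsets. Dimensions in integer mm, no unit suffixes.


cube([1731, 111, 3046]);


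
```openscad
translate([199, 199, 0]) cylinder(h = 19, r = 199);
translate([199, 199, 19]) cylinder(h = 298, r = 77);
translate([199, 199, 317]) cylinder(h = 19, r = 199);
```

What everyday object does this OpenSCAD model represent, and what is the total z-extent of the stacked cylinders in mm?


A spool. The overall height is 336 mm.

Three coaxial cylinders, large–small–large — a spool. Two 19 mm flanges and a 298 mm core give 19 + 298 + 19 = 336 mm.


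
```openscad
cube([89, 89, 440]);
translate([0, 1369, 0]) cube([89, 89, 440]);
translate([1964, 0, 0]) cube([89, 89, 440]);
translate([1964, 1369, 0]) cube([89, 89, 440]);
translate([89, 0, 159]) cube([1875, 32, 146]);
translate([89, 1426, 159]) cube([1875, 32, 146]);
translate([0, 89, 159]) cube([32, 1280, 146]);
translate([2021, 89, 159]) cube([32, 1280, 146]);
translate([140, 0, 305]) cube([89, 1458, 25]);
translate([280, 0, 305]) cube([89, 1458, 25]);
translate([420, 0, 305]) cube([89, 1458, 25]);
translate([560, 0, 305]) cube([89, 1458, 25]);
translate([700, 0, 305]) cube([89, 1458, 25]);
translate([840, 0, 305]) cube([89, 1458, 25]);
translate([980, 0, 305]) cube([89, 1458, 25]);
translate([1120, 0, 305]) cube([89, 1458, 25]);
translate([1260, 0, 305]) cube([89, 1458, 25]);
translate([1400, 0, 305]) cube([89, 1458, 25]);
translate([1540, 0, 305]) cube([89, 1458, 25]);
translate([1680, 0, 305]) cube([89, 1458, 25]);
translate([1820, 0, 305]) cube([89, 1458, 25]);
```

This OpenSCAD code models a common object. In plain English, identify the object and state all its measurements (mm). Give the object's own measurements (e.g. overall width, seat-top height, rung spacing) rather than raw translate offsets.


A bed frame 2053 mm long (x) by 1458 mm wide (y). Four 89×89 mm corner posts, 440 mm tall, at the corners of the footprint. Four rails of 32 mm thickness and 146 mm height run between adjacent posts with their undersides at z = 159 mm, their outer faces flush with the outside of the frame (the two x-running rails run between the posts' inner faces; the two y-running rails run between the posts' inner faces). 13 slats, each 89 mm wide (x) and 25 mm thick, lie across the top of the two x-running rails, running the full 1458 mm width of the frame in y; along x they sit between the end posts with a 51 mm gap after the −x posts and between neighbouring slats, leaving 55 mm before the +x posts.


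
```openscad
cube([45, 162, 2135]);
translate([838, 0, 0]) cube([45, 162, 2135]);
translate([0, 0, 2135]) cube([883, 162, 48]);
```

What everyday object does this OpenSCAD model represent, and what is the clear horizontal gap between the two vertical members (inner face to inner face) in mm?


A door frame. The clear opening width is 793 mm.

Two 2135 mm tall posts with a header on top — a door frame. The left jamb is 45 mm wide at x = 0; the right jamb starts at x = 838. The clear opening is 838 − 45 = 793 mm.


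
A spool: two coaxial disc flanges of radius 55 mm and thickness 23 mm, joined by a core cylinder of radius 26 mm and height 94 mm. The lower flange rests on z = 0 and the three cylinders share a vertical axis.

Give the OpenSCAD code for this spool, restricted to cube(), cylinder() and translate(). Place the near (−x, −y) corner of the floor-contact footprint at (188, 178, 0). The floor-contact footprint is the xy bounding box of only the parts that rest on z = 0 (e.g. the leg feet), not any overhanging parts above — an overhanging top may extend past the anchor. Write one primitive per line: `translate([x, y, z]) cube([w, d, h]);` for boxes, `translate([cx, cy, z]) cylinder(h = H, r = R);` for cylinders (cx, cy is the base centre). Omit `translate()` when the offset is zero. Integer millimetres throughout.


translate([243, 233, 0]) cylinder(h = 23, r = 55);
translate([243, 233, 23]) cylinder(h = 94, r = 26);
translate([243, 233, 117]) cylinder(h = 23, r = 55);


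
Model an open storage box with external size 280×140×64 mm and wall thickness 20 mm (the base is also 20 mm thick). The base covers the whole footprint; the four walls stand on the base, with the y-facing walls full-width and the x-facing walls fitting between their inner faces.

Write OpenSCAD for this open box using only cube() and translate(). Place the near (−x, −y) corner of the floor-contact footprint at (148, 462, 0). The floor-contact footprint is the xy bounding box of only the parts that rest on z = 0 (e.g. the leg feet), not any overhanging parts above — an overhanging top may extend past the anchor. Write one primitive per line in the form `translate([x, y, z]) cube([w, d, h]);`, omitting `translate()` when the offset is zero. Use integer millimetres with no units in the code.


translate([148, 462, 0]) cube([280, 140, 20]);
translate([148, 462, 20]) cube([280, 20, 44]);
translate([148, 582, 20]) cube([280, 20, 44]);
translate([148, 482, 20]) cube([20, 100, 44]);
translate([408, 482, 20]) cube([20, 100, 44]);


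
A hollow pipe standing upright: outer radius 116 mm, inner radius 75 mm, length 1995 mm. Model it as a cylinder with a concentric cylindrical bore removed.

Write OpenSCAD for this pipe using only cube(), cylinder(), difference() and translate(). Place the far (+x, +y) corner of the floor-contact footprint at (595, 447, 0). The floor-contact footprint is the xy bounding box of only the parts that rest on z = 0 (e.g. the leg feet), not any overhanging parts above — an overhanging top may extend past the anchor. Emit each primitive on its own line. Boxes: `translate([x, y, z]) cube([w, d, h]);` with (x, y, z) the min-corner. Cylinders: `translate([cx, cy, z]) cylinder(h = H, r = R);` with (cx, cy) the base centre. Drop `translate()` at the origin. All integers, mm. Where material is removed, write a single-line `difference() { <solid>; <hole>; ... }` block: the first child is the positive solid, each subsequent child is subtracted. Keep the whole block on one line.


difference() { translate([479, 331, 0]) cylinder(h = 1995, r = 116); translate([479, 331, 0]) cylinder(h = 1995, r = 75); }


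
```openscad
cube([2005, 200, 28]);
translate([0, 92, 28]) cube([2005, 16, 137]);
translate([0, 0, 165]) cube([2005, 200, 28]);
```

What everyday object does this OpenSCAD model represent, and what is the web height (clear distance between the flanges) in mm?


An I-beam. The web height is 137 mm.

Two wide flanges with a thin centred web — an I-beam. Overall 193 mm minus two 28 mm flanges gives a web of 193 − 2·28 = 137 mm.


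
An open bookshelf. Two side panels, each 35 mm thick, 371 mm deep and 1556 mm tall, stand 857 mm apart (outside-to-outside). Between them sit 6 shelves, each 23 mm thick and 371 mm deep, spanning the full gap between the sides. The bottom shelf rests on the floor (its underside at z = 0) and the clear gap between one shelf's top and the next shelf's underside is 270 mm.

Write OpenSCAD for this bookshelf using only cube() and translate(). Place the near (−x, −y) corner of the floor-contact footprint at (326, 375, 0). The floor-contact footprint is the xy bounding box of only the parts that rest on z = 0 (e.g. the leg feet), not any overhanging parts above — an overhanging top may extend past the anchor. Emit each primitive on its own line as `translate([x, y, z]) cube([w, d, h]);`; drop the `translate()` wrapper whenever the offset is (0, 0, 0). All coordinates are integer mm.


translate([326, 375, 0]) cube([35, 371, 1556]);
translate([1148, 375, 0]) cube([35, 371, 1556]);
translate([361, 375, 0]) cube([787, 371, 23]);
translate([361, 375, 293]) cube([787, 371, 23]);
translate([361, 375, 586]) cube([787, 371, 23]);
translate([361, 375, 879]) cube([787, 371, 23]);
translate([361, 375, 1172]) cube([787, 371, 23]);
translate([361, 375, 1465]) cube([787, 371, 23]);


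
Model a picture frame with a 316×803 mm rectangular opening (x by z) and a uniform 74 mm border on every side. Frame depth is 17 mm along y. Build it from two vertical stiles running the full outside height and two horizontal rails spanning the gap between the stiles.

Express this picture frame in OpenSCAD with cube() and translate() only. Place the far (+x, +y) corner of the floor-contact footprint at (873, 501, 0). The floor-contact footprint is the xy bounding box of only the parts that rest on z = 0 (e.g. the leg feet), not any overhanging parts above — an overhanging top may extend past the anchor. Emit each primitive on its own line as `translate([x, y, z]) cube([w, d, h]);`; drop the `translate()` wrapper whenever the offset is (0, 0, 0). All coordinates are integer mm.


translate([409, 484, 0]) cube([74, 17, 951]);
translate([799, 484, 0]) cube([74, 17, 951]);
translate([483, 484, 0]) cube([316, 17, 74]);
translate([483, 484, 877]) cube([316, 17, 74]);


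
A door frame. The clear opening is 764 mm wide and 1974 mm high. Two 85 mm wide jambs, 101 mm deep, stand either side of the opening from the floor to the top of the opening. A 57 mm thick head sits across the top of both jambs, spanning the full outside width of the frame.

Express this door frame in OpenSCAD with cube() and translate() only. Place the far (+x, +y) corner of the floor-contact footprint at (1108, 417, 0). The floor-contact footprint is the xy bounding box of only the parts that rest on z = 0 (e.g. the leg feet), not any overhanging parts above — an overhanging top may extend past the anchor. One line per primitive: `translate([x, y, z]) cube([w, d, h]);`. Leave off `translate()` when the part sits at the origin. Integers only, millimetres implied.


translate([174, 316, 0]) cube([85, 101, 1974]);
translate([1023, 316, 0]) cube([85, 101, 1974]);
translate([174, 316, 1974]) cube([934, 101, 57]);


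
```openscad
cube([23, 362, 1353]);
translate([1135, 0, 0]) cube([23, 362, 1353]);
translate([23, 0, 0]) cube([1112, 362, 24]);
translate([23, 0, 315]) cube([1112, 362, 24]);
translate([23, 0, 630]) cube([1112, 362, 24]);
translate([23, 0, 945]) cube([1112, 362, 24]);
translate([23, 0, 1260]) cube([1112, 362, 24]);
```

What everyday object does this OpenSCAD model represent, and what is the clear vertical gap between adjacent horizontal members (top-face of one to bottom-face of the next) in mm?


A bookshelf. The clear shelf gap is 291 mm.

Two tall side panels with 5 horizontal boards between them — a bookshelf. The first two shelf undersides are at z = 0 and z = 315; with shelf thickness 24, the clear gap is 315 − 0 − 24 = 291 mm.


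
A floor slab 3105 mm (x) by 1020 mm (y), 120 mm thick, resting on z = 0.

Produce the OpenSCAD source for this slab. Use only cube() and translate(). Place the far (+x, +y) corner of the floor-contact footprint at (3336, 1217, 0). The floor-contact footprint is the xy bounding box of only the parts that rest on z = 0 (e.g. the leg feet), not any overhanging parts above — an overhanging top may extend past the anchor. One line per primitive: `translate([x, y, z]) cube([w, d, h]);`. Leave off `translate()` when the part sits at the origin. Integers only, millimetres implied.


translate([231, 197, 0]) cube([3105, 1020, 120]);


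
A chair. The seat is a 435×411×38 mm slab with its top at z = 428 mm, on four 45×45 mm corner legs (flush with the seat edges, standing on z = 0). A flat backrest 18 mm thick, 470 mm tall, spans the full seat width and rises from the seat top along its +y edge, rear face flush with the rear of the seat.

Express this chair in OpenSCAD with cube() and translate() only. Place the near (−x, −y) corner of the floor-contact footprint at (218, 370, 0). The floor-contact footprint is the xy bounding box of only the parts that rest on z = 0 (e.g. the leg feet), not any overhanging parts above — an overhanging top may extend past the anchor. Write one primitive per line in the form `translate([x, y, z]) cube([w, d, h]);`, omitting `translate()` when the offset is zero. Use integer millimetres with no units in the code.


// leg_h = 428 - 38 = 390
translate([218, 370, 390]) cube([435, 411, 38]);
translate([218, 370, 0]) cube([45, 45, 390]);
translate([608, 370, 0]) cube([45, 45, 390]);
translate([218, 736, 0]) cube([45, 45, 390]);
translate([608, 736, 0]) cube([45, 45, 390]);
translate([218, 763, 428]) cube([435, 18, 470]);


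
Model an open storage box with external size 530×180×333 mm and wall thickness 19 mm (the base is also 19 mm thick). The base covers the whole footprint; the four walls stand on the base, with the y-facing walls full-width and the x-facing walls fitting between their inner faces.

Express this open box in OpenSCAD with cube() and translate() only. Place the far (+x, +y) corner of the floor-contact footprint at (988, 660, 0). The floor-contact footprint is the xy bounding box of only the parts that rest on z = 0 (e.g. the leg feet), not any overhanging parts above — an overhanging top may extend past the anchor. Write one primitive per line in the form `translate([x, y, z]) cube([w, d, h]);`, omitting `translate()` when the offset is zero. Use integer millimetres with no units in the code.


translate([458, 480, 0]) cube([530, 180, 19]);
translate([458, 480, 19]) cube([530, 19, 314]);
translate([458, 641, 19]) cube([530, 19, 314]);
translate([458, 499, 19]) cube([19, 142, 314]);
translate([969, 499, 19]) cube([19, 142, 314]);


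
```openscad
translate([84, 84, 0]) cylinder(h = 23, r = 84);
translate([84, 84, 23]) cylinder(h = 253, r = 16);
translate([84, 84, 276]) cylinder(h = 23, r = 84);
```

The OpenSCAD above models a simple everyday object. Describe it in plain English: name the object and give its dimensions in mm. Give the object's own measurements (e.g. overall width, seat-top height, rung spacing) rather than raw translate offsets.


A spool: two coaxial disc flanges of radius 84 mm and thickness 23 mm, joined by a core cylinder of radius 16 mm and height 253 mm. The lower flange rests on z = 0 and the three cylinders share a vertical axis.


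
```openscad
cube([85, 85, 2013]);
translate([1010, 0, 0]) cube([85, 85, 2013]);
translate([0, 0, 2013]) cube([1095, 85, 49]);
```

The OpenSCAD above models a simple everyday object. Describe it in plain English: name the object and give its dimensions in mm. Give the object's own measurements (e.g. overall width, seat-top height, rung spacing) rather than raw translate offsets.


A door frame. The clear opening is 925 mm wide and 2013 mm high. Two 85 mm wide jambs, 85 mm deep, stand either side of the opening from the floor to the top of the opening. A 49 mm thick head sits across the top of both jambs, spanning the full outside width of the frame.


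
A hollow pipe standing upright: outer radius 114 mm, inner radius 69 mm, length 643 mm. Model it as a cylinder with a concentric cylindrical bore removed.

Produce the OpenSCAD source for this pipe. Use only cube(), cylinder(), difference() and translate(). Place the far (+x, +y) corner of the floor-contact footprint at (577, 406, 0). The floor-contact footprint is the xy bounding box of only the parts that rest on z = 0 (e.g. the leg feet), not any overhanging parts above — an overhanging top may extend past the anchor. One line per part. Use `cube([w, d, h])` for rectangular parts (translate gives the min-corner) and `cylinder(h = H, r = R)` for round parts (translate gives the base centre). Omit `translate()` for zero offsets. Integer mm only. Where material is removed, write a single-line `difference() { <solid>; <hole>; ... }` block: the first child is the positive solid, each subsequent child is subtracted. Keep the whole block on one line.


difference() { translate([463, 292, 0]) cylinder(h = 643, r = 114); translate([463, 292, 0]) cylinder(h = 643, r = 69); }


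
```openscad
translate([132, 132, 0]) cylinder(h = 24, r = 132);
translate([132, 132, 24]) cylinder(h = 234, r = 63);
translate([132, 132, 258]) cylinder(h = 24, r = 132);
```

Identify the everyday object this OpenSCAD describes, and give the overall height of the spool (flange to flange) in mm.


A spool. The overall height is 282 mm.

Three coaxial cylinders, large–small–large — a spool. Two 24 mm flanges and a 234 mm core give 24 + 234 + 24 = 282 mm.


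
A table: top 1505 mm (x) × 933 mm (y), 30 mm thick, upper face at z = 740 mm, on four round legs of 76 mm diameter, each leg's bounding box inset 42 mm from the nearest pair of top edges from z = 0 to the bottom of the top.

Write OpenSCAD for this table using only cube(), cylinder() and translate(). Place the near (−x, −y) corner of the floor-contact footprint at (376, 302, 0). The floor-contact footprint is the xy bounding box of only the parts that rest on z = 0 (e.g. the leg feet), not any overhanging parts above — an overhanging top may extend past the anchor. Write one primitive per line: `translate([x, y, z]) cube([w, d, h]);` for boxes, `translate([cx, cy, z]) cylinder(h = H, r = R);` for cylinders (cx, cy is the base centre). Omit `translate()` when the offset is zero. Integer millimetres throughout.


translate([334, 260, 710]) cube([1505, 933, 30]);
translate([414, 340, 0]) cylinder(h = 710, r = 38);
translate([1759, 340, 0]) cylinder(h = 710, r = 38);
translate([414, 1113, 0]) cylinder(h = 710, r = 38);
translate([1759, 1113, 0]) cylinder(h = 710, r = 38);


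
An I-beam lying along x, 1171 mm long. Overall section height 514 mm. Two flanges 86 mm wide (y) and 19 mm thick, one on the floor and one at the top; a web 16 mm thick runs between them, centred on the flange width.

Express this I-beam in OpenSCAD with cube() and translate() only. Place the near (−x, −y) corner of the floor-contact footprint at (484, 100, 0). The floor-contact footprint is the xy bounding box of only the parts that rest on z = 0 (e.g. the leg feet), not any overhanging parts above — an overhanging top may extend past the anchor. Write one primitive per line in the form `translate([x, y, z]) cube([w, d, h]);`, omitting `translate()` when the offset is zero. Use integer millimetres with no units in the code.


translate([484, 100, 0]) cube([1171, 86, 19]);
translate([484, 135, 19]) cube([1171, 16, 476]);
translate([484, 100, 495]) cube([1171, 86, 19]);


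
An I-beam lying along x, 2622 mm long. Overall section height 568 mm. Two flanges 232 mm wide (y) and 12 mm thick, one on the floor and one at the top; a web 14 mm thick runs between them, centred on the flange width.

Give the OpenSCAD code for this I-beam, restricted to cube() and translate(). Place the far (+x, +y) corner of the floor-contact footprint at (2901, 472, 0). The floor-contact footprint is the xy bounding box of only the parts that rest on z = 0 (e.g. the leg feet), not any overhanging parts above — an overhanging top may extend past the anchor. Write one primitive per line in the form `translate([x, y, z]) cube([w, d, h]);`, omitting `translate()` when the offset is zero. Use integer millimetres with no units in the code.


translate([279, 240, 0]) cube([2622, 232, 12]);
translate([279, 349, 12]) cube([2622, 14, 544]);
translate([279, 240, 556]) cube([2622, 232, 12]);


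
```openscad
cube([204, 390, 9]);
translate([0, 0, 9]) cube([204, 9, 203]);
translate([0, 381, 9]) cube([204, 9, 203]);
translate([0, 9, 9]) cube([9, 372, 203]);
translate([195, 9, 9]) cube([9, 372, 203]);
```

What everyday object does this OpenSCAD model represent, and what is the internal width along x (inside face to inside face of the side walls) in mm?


An open box. The internal width is 186 mm.

A 204×390 base slab with four walls standing on it — an open box. The base is 204 mm wide and the walls are 9 mm thick, so the internal width is 204 − 2 × 9 = 186 mm.


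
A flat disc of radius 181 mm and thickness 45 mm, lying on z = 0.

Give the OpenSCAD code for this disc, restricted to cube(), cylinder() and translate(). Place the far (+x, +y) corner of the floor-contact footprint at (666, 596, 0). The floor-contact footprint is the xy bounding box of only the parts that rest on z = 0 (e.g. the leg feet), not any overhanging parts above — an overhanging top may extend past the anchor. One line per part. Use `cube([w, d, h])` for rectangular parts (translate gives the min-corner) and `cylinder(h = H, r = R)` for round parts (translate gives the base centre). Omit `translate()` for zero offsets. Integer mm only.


translate([485, 415, 0]) cylinder(h = 45, r = 181);


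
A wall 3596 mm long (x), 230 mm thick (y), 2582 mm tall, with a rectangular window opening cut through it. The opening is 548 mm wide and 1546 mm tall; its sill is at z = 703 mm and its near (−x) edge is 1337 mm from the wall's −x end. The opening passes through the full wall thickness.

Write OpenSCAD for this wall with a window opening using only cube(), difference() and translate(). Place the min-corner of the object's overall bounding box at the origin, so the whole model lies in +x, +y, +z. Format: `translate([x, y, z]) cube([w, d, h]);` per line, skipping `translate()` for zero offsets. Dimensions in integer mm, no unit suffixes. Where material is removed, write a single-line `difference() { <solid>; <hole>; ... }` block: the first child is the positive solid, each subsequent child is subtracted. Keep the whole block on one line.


difference() { cube([3596, 230, 2582]); translate([1337, 0, 703]) cube([548, 230, 1546]); }


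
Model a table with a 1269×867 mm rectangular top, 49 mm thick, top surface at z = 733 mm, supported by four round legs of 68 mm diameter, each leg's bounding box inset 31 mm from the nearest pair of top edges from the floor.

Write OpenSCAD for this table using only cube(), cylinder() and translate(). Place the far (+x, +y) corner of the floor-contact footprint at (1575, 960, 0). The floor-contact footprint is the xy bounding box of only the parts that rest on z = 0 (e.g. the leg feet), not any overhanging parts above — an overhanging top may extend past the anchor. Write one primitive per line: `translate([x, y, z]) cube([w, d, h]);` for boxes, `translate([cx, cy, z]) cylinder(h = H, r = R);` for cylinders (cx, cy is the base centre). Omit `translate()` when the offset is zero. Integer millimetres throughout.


// leg_h = 733 - 49 = 684
translate([337, 124, 684]) cube([1269, 867, 49]);
translate([402, 189, 0]) cylinder(h = 684, r = 34);
translate([1541, 189, 0]) cylinder(h = 684, r = 34);
translate([402, 926, 0]) cylinder(h = 684, r = 34);
translate([1541, 926, 0]) cylinder(h = 684, r = 34);


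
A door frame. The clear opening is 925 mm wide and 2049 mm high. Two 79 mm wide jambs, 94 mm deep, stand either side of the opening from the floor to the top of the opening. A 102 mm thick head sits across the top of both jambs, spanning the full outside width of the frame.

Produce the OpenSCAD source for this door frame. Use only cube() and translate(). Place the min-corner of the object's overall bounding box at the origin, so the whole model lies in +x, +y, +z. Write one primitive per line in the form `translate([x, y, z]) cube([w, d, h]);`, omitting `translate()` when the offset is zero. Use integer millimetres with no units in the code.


cube([79, 94, 2049]);
translate([1004, 0, 0]) cube([79, 94, 2049]);
translate([0, 0, 2049]) cube([1083, 94, 102]);


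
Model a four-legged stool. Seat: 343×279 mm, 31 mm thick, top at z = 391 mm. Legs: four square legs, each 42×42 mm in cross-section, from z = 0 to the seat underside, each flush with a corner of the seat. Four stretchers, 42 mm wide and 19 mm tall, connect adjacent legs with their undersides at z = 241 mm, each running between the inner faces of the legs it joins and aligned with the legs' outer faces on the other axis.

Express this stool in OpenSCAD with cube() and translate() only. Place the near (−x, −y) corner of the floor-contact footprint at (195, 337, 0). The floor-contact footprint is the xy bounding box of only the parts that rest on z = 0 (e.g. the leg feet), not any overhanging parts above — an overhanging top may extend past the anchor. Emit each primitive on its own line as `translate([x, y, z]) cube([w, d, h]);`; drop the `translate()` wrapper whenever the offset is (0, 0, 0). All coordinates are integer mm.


// leg_h = 391 - 31 = 360
// stretcher span = 343 - 2*42 = 259
translate([195, 337, 360]) cube([343, 279, 31]);
translate([195, 337, 0]) cube([42, 42, 360]);
translate([496, 337, 0]) cube([42, 42, 360]);
translate([195, 574, 0]) cube([42, 42, 360]);
translate([496, 574, 0]) cube([42, 42, 360]);
translate([237, 337, 241]) cube([259, 42, 19]);
translate([237, 574, 241]) cube([259, 42, 19]);
translate([195, 379, 241]) cube([42, 195, 19]);
translate([496, 379, 241]) cube([42, 195, 19]);


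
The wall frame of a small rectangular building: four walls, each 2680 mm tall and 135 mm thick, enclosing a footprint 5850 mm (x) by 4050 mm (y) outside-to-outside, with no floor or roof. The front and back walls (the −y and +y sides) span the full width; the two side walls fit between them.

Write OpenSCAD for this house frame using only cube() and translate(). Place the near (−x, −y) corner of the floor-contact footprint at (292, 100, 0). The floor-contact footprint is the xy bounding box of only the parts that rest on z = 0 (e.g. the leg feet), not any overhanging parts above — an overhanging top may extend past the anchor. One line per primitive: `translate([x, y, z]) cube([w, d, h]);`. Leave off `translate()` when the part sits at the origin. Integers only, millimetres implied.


translate([292, 100, 0]) cube([5850, 135, 2680]);
translate([292, 4015, 0]) cube([5850, 135, 2680]);
translate([292, 235, 0]) cube([135, 3780, 2680]);
translate([6007, 235, 0]) cube([135, 3780, 2680]);


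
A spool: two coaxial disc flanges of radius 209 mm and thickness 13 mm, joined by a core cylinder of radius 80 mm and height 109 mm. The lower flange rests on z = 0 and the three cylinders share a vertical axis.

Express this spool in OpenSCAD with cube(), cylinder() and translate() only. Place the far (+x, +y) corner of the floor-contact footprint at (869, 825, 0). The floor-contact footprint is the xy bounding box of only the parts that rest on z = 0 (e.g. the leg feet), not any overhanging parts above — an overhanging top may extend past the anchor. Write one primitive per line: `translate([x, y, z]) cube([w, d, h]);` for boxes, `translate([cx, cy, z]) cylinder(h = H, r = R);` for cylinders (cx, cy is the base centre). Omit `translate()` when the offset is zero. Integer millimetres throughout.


translate([660, 616, 0]) cylinder(h = 13, r = 209);
translate([660, 616, 13]) cylinder(h = 109, r = 80);
translate([660, 616, 122]) cylinder(h = 13, r = 209);


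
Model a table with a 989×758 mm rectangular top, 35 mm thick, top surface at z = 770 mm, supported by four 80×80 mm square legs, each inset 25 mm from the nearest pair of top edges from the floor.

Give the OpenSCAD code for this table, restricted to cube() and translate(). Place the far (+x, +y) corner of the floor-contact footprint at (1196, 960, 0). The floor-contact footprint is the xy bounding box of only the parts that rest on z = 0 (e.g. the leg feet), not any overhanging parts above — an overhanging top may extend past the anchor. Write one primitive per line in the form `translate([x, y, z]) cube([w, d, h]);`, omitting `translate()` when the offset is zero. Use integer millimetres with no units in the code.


translate([232, 227, 735]) cube([989, 758, 35]);
translate([257, 252, 0]) cube([80, 80, 735]);
translate([1116, 252, 0]) cube([80, 80, 735]);
translate([257, 880, 0]) cube([80, 80, 735]);
translate([1116, 880, 0]) cube([80, 80, 735]);


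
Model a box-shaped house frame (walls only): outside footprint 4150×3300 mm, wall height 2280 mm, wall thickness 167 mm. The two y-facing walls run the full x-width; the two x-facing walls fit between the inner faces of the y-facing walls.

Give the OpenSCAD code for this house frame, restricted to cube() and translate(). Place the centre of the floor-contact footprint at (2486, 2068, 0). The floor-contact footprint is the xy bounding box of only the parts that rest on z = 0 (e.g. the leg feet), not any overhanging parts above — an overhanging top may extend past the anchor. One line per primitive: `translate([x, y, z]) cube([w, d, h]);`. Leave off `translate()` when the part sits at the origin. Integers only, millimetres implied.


translate([411, 418, 0]) cube([4150, 167, 2280]);
translate([411, 3551, 0]) cube([4150, 167, 2280]);
translate([411, 585, 0]) cube([167, 2966, 2280]);
translate([4394, 585, 0]) cube([167, 2966, 2280]);


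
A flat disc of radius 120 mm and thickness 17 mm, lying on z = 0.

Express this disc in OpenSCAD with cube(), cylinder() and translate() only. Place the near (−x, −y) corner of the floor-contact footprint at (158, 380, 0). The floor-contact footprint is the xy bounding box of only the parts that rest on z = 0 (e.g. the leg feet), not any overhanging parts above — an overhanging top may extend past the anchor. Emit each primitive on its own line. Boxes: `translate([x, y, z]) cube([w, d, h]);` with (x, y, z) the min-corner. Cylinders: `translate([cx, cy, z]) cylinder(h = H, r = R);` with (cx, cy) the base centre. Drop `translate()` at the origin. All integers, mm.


translate([278, 500, 0]) cylinder(h = 17, r = 120);


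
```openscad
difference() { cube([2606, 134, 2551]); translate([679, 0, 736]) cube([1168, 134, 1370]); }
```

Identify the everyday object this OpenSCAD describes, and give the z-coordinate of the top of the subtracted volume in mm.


A wall with a window opening. The window head height is 2106 mm.

A wall with a rectangular opening subtracted — a window. Sill at z = 736, opening 1370 mm tall, so the head is at 736 + 1370 = 2106 mm.


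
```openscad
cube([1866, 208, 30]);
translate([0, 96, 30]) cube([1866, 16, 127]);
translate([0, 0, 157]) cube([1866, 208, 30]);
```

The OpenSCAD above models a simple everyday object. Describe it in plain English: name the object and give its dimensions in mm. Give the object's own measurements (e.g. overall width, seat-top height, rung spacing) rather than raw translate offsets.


An I-beam lying along x, 1866 mm long. Overall section height 187 mm. Two flanges 208 mm wide (y) and 30 mm thick, one on the floor and one at the top; a web 16 mm thick runs between them, centred on the flange width.


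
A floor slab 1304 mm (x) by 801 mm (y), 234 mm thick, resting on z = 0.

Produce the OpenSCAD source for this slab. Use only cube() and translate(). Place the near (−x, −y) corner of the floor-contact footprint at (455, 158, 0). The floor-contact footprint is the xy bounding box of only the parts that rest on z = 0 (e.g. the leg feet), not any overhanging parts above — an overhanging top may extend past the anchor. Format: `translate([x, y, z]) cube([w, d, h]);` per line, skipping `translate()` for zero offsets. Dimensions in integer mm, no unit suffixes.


translate([455, 158, 0]) cube([1304, 801, 234]);


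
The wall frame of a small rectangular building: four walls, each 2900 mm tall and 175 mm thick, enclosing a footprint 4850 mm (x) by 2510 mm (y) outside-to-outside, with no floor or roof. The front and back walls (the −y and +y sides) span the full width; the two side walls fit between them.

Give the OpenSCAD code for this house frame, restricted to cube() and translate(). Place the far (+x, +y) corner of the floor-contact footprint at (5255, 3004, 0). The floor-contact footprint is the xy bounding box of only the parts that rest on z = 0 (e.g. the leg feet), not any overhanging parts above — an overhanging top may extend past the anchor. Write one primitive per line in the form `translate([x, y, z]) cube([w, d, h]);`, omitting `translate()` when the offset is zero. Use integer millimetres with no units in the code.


translate([405, 494, 0]) cube([4850, 175, 2900]);
translate([405, 2829, 0]) cube([4850, 175, 2900]);
translate([405, 669, 0]) cube([175, 2160, 2900]);
translate([5080, 669, 0]) cube([175, 2160, 2900]);


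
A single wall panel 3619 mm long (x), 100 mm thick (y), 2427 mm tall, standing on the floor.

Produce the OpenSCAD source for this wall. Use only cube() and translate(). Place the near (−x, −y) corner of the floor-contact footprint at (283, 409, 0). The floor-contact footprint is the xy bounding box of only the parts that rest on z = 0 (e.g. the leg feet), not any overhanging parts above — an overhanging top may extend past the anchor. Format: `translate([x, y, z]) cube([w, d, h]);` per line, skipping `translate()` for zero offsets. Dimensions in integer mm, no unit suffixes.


translate([283, 409, 0]) cube([3619, 100, 2427]);


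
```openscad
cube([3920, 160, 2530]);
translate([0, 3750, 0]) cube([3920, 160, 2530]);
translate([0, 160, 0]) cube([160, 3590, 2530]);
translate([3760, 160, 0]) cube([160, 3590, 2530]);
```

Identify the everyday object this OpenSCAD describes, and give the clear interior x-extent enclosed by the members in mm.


A house (or room) frame. The interior width is 3600 mm.

Four 2530 mm walls enclosing a rectangle with no floor or roof — a room or house frame. Outside width is 3920 mm and wall thickness is 160 mm, so the interior width is 3920 − 2 × 160 = 3600 mm.


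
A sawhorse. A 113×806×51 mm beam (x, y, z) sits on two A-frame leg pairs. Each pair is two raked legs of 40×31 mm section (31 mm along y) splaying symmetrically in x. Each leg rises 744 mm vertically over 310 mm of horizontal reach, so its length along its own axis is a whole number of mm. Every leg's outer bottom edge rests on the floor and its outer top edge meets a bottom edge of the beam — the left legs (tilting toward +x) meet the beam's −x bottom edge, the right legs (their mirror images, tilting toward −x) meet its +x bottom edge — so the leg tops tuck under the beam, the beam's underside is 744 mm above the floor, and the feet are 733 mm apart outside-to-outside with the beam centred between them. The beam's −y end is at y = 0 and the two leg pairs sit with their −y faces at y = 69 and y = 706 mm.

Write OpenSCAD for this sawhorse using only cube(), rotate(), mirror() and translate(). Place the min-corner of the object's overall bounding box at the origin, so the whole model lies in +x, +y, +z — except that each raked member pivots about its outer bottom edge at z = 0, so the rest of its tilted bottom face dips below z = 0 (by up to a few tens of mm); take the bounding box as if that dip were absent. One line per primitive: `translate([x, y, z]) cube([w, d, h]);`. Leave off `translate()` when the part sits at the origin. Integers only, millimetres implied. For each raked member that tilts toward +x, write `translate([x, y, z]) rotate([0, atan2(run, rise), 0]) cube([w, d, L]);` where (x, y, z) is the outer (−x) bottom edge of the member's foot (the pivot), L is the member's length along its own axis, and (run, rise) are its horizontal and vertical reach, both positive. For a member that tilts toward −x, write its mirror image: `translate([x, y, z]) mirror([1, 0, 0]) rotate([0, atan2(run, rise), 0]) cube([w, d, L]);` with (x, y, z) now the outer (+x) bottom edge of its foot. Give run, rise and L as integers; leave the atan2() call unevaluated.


// leg length = √(310² + 744²) = 806
// right-leg outer foot x = 2·310 + 113 = 733
// beam min-corner = (310, 0, 744)
translate([310, 0, 744]) cube([113, 806, 51]);
translate([0, 69, 0]) rotate([0, atan2(310, 744), 0]) cube([40, 31, 806]);
translate([733, 69, 0]) mirror([1, 0, 0]) rotate([0, atan2(310, 744), 0]) cube([40, 31, 806]);
translate([0, 706, 0]) rotate([0, atan2(310, 744), 0]) cube([40, 31, 806]);
translate([733, 706, 0]) mirror([1, 0, 0]) rotate([0, atan2(310, 744), 0]) cube([40, 31, 806]);


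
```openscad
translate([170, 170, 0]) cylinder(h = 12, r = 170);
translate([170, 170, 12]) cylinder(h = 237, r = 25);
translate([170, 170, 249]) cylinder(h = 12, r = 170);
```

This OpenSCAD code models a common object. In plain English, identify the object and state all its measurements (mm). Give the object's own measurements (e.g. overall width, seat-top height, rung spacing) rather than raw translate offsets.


A spool: two coaxial disc flanges of radius 170 mm and thickness 12 mm, joined by a core cylinder of radius 25 mm and height 237 mm. The lower flange rests on z = 0 and the three cylinders share a vertical axis.


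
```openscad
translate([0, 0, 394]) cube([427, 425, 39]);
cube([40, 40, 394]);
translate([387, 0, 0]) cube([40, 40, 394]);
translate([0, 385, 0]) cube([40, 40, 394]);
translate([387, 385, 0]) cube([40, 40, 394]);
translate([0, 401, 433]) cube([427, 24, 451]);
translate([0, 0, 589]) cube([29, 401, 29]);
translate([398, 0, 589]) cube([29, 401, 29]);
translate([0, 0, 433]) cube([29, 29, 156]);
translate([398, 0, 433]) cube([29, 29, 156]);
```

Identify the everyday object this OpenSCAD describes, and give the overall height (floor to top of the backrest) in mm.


A chair. The overall height is 884 mm.

A slab on four corner posts with a tall panel at the back — a chair. The seat slab sits at z = 394 with thickness 39, and the 451 mm backrest starts at the seat top, so the overall height is 394 + 39 + 451 = 884 mm.
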